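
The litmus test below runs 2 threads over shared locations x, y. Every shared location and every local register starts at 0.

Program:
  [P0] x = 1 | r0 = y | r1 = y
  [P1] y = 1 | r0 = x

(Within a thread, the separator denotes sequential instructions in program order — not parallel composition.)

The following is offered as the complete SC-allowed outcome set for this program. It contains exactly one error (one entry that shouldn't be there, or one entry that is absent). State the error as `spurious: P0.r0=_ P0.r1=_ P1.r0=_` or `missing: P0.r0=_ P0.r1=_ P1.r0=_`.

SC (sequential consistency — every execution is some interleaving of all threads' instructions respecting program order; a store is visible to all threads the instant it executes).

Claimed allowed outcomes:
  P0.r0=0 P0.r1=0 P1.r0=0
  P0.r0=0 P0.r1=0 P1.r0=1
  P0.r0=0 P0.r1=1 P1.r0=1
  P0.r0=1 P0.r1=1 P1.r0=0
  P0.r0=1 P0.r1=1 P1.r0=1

outcome vector order: (P0.r0,P0.r1,P1.r0)
under SC → <0 0 1>; <0 1 1>; <1 1 0>; <1 1 1>
claimed∖SC = {<0 0 0>}

spurious: P0.r0=0 P0.r1=0 P1.r0=0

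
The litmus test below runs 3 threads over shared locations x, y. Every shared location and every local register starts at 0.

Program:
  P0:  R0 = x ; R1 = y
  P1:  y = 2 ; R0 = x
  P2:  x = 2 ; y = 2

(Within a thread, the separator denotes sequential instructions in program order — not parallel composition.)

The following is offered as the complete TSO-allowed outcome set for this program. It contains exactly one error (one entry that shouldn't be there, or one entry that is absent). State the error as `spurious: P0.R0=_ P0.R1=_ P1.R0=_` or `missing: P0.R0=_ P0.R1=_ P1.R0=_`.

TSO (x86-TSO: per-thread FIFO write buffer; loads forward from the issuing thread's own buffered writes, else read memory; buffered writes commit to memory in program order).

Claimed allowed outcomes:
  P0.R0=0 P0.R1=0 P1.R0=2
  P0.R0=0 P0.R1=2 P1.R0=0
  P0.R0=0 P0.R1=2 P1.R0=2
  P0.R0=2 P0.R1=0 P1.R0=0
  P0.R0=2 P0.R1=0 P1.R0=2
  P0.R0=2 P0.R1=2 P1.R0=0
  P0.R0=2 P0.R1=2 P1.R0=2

missing: P0.R0=0 P0.R1=0 P1.R0=0

outcome vector order: (P0.R0,P0.R1,P1.R0)
TSO: 8 outcomes — {0/0/0 0/0/2 0/2/0 0/2/2 2/0/0 2/0/2 2/2/0 2/2/2}
TSO∖claimed = {0/0/0}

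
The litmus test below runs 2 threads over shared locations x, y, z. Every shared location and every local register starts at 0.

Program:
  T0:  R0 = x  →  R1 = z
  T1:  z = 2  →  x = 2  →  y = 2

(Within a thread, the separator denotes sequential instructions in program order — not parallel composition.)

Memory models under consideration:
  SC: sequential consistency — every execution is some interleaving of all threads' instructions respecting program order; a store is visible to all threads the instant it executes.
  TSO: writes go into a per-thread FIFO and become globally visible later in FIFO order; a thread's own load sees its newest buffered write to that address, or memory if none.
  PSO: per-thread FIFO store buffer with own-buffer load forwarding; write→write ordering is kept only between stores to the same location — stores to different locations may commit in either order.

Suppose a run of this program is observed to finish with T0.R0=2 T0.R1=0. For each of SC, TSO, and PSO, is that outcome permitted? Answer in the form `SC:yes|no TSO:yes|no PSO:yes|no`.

outcome vector order: (T0.R0,T0.R1)
under SC → <0 0>, <0 2>, <2 2>
under TSO → <0 0>, <0 2>, <2 2>
under PSO → <0 0>, <0 2>, <2 0>, <2 2>
target <2 0> ∈ {PSO}

SC:no TSO:no PSO:yes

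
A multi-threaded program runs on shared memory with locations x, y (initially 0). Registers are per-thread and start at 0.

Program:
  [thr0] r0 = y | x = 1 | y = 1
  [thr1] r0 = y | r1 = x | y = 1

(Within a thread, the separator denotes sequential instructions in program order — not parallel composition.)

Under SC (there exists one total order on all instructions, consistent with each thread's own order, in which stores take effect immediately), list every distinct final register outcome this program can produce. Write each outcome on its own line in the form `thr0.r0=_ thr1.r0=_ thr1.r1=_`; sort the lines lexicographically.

thr0.r0=0 thr1.r0=0 thr1.r1=0
thr0.r0=0 thr1.r0=0 thr1.r1=1
thr0.r0=0 thr1.r0=1 thr1.r1=1
thr0.r0=1 thr1.r0=0 thr1.r1=0

outcome vector order: (thr0.r0,thr1.r0,thr1.r1)
|SC outcomes| = 4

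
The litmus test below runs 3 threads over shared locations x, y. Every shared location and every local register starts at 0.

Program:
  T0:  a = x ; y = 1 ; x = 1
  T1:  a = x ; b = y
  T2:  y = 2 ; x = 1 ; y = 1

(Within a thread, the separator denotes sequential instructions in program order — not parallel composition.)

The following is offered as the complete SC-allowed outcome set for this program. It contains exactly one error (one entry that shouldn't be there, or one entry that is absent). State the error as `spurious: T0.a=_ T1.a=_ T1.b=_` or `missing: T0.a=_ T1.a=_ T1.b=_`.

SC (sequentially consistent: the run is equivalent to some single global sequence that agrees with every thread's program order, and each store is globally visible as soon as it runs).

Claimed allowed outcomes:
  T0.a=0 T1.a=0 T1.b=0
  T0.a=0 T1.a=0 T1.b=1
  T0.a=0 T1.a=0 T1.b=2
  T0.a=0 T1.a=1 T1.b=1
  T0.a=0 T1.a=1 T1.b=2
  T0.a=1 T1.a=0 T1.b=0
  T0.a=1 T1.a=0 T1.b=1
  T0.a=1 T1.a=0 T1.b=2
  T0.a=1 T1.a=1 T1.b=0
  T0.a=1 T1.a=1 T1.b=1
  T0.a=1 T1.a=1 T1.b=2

outcome vector order: (T0.a,T1.a,T1.b)
SC: 10 outcomes — {000 001 002 011 012 100 101 102 111 112}
claimed∖SC = {110}

spurious: T0.a=1 T1.a=1 T1.b=0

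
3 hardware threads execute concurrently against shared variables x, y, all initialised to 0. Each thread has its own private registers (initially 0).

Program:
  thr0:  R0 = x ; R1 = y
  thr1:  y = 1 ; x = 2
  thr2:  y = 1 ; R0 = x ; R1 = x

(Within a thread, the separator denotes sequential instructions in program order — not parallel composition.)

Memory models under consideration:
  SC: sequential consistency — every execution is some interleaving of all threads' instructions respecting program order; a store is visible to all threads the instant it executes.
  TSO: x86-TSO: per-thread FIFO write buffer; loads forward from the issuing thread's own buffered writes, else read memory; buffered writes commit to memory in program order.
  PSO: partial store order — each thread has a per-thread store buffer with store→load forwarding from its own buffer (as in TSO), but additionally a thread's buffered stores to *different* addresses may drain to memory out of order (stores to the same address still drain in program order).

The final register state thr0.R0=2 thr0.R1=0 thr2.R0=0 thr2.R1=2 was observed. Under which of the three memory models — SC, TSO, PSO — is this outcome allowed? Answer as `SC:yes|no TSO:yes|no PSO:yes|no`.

SC:no TSO:no PSO:yes

outcome vector order: (thr0.R0,thr0.R1,thr2.R0,thr2.R1)
SC (9): (0,0,0,0); (0,0,0,2); (0,0,2,2); (0,1,0,0); (0,1,0,2); (0,1,2,2); (2,1,0,0); (2,1,0,2); (2,1,2,2)
TSO (9): (0,0,0,0); (0,0,0,2); (0,0,2,2); (0,1,0,0); (0,1,0,2); (0,1,2,2); (2,1,0,0); (2,1,0,2); (2,1,2,2)
PSO (12): (0,0,0,0); (0,0,0,2); (0,0,2,2); (0,1,0,0); (0,1,0,2); (0,1,2,2); (2,0,0,0); (2,0,0,2); (2,0,2,2); (2,1,0,0); (2,1,0,2); (2,1,2,2)
target (2,0,0,2) ∈ {PSO}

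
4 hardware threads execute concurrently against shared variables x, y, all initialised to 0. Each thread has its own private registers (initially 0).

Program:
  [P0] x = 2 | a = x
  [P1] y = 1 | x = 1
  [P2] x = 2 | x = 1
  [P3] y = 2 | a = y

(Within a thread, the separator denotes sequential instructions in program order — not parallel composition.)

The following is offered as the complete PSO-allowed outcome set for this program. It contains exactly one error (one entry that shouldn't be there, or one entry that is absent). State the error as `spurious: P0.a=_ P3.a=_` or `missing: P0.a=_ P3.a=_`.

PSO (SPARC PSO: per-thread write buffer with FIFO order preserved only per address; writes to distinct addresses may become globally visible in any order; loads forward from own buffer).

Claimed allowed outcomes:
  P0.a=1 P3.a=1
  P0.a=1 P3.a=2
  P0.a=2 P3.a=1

missing: P0.a=2 P3.a=2

outcome vector order: (P0.a,P3.a)
PSO: 4 outcomes — {<1 1>, <1 2>, <2 1>, <2 2>}
PSO∖claimed = {<2 2>}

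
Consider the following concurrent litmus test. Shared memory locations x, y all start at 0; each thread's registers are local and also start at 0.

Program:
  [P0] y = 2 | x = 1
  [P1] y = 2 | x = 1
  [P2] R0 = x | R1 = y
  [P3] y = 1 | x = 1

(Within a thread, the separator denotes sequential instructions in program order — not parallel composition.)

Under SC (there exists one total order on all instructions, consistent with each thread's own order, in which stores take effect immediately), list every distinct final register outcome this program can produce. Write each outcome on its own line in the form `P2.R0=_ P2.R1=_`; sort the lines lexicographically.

outcome vector order: (P2.R0,P2.R1)
|SC outcomes| = 5

P2.R0=0 P2.R1=0
P2.R0=0 P2.R1=1
P2.R0=0 P2.R1=2
P2.R0=1 P2.R1=1
P2.R0=1 P2.R1=2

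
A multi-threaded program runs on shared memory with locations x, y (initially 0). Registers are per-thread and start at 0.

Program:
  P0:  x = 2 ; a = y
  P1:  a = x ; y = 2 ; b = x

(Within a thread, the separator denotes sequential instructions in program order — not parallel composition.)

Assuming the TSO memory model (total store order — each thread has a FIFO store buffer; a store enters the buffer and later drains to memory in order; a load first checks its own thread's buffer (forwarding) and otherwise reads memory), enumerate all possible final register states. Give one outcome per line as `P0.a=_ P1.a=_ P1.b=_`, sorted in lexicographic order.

P0.a=0 P1.a=0 P1.b=0
P0.a=0 P1.a=0 P1.b=2
P0.a=0 P1.a=2 P1.b=2
P0.a=2 P1.a=0 P1.b=0
P0.a=2 P1.a=0 P1.b=2
P0.a=2 P1.a=2 P1.b=2

outcome vector order: (P0.a,P1.a,P1.b)
|TSO outcomes| = 6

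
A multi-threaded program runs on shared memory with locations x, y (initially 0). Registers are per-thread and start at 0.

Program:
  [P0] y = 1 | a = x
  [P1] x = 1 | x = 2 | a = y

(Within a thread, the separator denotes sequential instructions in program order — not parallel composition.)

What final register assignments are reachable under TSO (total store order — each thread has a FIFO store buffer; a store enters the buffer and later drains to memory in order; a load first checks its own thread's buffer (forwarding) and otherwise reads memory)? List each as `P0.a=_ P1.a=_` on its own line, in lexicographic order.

P0.a=0 P1.a=0
P0.a=0 P1.a=1
P0.a=1 P1.a=0
P0.a=1 P1.a=1
P0.a=2 P1.a=0
P0.a=2 P1.a=1

outcome vector order: (P0.a,P1.a)
|TSO outcomes| = 6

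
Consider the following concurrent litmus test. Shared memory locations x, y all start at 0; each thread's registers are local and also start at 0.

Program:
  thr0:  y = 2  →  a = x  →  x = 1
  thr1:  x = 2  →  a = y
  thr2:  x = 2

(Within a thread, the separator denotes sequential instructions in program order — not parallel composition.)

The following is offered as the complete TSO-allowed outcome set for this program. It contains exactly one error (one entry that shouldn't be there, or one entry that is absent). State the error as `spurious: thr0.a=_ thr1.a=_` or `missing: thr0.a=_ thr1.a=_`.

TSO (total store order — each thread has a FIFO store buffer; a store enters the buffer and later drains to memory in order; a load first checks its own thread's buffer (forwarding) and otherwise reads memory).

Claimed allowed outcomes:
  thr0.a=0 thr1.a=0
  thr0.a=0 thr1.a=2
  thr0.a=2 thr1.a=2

outcome vector order: (thr0.a,thr1.a)
TSO: 4 outcomes — {(0,0) (0,2) (2,0) (2,2)}
TSO∖claimed = {(2,0)}

missing: thr0.a=2 thr1.a=0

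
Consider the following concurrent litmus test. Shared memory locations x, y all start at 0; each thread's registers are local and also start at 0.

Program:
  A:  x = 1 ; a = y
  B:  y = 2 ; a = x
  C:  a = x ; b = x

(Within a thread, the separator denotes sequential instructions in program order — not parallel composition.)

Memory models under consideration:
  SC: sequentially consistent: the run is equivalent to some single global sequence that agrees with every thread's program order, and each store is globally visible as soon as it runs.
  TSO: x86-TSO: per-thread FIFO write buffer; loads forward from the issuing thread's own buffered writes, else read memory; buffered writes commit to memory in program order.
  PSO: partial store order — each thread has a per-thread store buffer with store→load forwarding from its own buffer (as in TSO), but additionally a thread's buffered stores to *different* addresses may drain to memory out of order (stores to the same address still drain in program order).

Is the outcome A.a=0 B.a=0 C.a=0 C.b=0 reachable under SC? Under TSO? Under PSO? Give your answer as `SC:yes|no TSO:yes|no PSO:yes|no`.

outcome vector order: (A.a,B.a,C.a,C.b)
SC (9): 0/1/0/0; 0/1/0/1; 0/1/1/1; 2/0/0/0; 2/0/0/1; 2/0/1/1; 2/1/0/0; 2/1/0/1; 2/1/1/1
TSO (12): 0/0/0/0; 0/0/0/1; 0/0/1/1; 0/1/0/0; 0/1/0/1; 0/1/1/1; 2/0/0/0; 2/0/0/1; 2/0/1/1; 2/1/0/0; 2/1/0/1; 2/1/1/1
PSO (12): 0/0/0/0; 0/0/0/1; 0/0/1/1; 0/1/0/0; 0/1/0/1; 0/1/1/1; 2/0/0/0; 2/0/0/1; 2/0/1/1; 2/1/0/0; 2/1/0/1; 2/1/1/1
target 0/0/0/0 ∈ {TSO,PSO}

SC:no TSO:yes PSO:yes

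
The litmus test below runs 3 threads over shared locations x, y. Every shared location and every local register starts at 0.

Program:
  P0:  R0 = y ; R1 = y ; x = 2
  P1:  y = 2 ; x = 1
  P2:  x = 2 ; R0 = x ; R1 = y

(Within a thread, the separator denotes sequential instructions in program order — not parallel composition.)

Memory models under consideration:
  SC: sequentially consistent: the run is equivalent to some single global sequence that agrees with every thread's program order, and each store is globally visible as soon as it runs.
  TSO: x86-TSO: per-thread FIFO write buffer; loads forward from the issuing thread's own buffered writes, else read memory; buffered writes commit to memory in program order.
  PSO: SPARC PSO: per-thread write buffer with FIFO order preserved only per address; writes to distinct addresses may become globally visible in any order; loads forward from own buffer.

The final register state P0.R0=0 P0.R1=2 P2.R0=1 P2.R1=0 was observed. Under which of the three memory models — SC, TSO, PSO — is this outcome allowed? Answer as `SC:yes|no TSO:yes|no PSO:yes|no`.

SC:no TSO:no PSO:yes

outcome vector order: (P0.R0,P0.R1,P2.R0,P2.R1)
[SC] allowed = {(0,0,1,2), (0,0,2,0), (0,0,2,2), (0,2,1,2), (0,2,2,0), (0,2,2,2), (2,2,1,2), (2,2,2,0), (2,2,2,2)}
[TSO] allowed = {(0,0,1,2), (0,0,2,0), (0,0,2,2), (0,2,1,2), (0,2,2,0), (0,2,2,2), (2,2,1,2), (2,2,2,0), (2,2,2,2)}
[PSO] allowed = {(0,0,1,0), (0,0,1,2), (0,0,2,0), (0,0,2,2), (0,2,1,0), (0,2,1,2), (0,2,2,0), (0,2,2,2), (2,2,1,0), (2,2,1,2), (2,2,2,0), (2,2,2,2)}
target (0,2,1,0) ∈ {PSO}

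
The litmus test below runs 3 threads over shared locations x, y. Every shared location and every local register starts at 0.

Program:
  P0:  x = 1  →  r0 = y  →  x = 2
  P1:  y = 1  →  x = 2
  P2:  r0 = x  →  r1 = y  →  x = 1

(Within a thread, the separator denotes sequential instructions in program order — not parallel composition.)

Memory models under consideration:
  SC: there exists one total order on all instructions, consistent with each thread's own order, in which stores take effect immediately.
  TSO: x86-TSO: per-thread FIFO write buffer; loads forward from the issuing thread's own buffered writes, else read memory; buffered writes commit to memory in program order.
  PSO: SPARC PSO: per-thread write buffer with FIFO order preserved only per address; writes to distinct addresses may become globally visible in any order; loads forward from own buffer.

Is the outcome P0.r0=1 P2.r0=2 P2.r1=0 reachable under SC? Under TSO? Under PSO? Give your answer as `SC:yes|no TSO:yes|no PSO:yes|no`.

SC:no TSO:no PSO:yes

outcome vector order: (P0.r0,P2.r0,P2.r1)
under SC → (0,0,0) (0,0,1) (0,1,0) (0,1,1) (0,2,0) (0,2,1) (1,0,0) (1,0,1) (1,1,0) (1,1,1) (1,2,1)
under TSO → (0,0,0) (0,0,1) (0,1,0) (0,1,1) (0,2,0) (0,2,1) (1,0,0) (1,0,1) (1,1,0) (1,1,1) (1,2,1)
under PSO → (0,0,0) (0,0,1) (0,1,0) (0,1,1) (0,2,0) (0,2,1) (1,0,0) (1,0,1) (1,1,0) (1,1,1) (1,2,0) (1,2,1)
target (1,2,0) ∈ {PSO}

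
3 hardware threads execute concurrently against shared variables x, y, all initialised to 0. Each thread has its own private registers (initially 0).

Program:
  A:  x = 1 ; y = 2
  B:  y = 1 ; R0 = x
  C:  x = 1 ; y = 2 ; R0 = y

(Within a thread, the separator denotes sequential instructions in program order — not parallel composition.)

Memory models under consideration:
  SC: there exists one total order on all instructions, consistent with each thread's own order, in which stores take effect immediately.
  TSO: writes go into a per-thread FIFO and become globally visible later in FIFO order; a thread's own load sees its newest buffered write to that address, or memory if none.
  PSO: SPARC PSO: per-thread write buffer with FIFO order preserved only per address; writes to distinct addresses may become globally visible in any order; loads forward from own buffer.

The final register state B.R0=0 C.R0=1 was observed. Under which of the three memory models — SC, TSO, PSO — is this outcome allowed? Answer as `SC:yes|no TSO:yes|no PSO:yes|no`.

outcome vector order: (B.R0,C.R0)
under SC → 0/2; 1/1; 1/2
under TSO → 0/1; 0/2; 1/1; 1/2
under PSO → 0/1; 0/2; 1/1; 1/2
target 0/1 ∈ {TSO,PSO}

SC:no TSO:yes PSO:yes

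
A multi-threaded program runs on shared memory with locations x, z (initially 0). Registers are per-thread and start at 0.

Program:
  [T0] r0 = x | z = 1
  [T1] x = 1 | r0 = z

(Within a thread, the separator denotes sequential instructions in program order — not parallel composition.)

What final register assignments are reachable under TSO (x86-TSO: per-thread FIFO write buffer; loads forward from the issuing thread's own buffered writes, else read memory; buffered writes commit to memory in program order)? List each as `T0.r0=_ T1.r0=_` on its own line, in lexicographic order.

outcome vector order: (T0.r0,T1.r0)
|TSO outcomes| = 4

T0.r0=0 T1.r0=0
T0.r0=0 T1.r0=1
T0.r0=1 T1.r0=0
T0.r0=1 T1.r0=1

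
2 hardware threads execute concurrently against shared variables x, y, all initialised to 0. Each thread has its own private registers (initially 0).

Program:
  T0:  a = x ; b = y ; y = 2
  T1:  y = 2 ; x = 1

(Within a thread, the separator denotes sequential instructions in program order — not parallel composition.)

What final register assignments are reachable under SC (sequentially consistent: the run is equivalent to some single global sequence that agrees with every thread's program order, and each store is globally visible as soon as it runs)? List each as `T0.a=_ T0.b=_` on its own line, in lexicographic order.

T0.a=0 T0.b=0
T0.a=0 T0.b=2
T0.a=1 T0.b=2

outcome vector order: (T0.a,T0.b)
|SC outcomes| = 3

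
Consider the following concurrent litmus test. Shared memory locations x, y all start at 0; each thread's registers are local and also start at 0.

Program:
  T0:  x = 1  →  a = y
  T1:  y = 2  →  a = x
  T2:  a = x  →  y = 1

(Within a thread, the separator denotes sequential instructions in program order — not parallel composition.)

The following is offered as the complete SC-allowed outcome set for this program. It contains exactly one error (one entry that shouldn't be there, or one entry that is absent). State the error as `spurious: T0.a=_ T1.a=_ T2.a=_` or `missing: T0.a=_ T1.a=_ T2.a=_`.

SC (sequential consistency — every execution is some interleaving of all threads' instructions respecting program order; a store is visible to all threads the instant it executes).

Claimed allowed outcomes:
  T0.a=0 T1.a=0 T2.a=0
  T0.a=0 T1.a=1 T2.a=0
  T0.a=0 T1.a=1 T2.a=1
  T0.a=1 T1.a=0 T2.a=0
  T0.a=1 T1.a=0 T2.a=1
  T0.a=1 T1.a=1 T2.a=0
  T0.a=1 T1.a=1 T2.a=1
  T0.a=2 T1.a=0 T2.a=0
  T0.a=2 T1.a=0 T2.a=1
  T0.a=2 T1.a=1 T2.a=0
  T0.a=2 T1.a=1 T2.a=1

outcome vector order: (T0.a,T1.a,T2.a)
[SC] allowed = {010; 011; 100; 101; 110; 111; 200; 201; 210; 211}
claimed∖SC = {000}

spurious: T0.a=0 T1.a=0 T2.a=0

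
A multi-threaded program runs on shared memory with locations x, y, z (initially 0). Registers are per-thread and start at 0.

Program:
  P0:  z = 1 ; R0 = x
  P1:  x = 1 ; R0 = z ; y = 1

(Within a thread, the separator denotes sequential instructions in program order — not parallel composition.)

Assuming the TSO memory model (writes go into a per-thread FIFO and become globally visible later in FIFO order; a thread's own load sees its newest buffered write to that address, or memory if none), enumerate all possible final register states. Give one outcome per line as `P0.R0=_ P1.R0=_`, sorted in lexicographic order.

P0.R0=0 P1.R0=0
P0.R0=0 P1.R0=1
P0.R0=1 P1.R0=0
P0.R0=1 P1.R0=1

outcome vector order: (P0.R0,P1.R0)
|TSO outcomes| = 4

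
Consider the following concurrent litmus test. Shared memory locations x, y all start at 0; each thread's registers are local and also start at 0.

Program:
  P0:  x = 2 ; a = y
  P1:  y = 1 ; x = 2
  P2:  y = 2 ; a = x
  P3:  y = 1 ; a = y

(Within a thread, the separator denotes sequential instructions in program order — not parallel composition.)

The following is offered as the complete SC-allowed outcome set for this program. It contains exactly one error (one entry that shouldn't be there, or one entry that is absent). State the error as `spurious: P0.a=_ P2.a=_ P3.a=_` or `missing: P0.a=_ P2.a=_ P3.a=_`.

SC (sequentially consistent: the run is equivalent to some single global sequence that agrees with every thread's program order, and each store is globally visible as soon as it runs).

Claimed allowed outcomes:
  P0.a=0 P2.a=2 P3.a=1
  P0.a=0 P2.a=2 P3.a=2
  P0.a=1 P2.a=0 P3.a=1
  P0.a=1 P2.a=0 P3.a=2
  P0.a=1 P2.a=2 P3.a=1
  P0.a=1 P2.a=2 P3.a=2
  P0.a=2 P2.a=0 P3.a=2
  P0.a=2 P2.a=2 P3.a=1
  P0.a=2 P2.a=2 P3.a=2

outcome vector order: (P0.a,P2.a,P3.a)
SC: 10 outcomes — {0/2/1; 0/2/2; 1/0/1; 1/0/2; 1/2/1; 1/2/2; 2/0/1; 2/0/2; 2/2/1; 2/2/2}
SC∖claimed = {2/0/1}

missing: P0.a=2 P2.a=0 P3.a=1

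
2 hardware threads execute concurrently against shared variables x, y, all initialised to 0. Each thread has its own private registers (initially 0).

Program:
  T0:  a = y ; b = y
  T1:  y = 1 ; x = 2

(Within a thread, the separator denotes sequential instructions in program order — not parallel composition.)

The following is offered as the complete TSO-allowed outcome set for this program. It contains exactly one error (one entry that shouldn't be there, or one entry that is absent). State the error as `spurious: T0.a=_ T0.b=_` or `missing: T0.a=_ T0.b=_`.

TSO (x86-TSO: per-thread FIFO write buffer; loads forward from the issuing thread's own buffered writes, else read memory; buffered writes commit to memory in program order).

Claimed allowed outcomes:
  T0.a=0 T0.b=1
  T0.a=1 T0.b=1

missing: T0.a=0 T0.b=0

outcome vector order: (T0.a,T0.b)
TSO (3): 00; 01; 11
TSO∖claimed = {00}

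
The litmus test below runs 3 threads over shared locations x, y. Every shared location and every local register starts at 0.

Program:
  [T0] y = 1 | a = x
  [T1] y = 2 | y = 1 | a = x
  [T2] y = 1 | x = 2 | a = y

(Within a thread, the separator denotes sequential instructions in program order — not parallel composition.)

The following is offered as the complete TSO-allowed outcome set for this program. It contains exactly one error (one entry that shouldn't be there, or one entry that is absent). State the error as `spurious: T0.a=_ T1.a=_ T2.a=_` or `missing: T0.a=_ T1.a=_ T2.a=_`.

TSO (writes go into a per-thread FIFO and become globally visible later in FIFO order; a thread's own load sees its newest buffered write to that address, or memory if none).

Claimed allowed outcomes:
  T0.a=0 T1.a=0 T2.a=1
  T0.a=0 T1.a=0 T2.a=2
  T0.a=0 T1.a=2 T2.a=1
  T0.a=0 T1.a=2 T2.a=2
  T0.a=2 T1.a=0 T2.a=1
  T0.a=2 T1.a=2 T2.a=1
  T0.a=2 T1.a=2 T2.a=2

missing: T0.a=2 T1.a=0 T2.a=2

outcome vector order: (T0.a,T1.a,T2.a)
under TSO → (0,0,1) (0,0,2) (0,2,1) (0,2,2) (2,0,1) (2,0,2) (2,2,1) (2,2,2)
TSO∖claimed = {(2,0,2)}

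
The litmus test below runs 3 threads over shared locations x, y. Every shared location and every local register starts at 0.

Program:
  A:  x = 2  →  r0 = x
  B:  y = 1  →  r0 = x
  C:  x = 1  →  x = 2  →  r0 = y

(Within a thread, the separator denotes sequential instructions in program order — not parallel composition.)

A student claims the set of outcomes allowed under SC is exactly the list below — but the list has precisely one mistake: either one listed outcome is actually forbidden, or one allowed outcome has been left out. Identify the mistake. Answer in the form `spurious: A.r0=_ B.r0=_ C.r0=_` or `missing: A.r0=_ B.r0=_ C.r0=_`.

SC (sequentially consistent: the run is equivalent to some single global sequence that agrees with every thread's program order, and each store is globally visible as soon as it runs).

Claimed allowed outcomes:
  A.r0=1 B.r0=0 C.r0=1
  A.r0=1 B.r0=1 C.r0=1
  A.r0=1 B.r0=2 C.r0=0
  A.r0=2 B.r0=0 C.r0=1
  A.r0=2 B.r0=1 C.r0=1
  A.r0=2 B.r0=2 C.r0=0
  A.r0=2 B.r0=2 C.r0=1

outcome vector order: (A.r0,B.r0,C.r0)
[SC] allowed = {101, 111, 120, 121, 201, 211, 220, 221}
SC∖claimed = {121}

missing: A.r0=1 B.r0=2 C.r0=1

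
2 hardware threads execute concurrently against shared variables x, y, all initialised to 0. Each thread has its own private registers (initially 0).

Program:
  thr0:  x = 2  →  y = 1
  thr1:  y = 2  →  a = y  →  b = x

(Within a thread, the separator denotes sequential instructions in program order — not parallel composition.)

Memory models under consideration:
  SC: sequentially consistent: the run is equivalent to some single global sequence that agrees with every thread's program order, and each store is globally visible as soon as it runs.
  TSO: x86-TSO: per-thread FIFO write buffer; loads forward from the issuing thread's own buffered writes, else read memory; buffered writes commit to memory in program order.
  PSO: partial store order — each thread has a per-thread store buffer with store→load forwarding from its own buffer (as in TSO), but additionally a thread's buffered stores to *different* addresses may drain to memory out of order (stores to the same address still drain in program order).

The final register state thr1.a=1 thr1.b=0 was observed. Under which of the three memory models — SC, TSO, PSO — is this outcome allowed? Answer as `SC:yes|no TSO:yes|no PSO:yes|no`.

outcome vector order: (thr1.a,thr1.b)
under SC → 12; 20; 22
under TSO → 12; 20; 22
under PSO → 10; 12; 20; 22
target 10 ∈ {PSO}

SC:no TSO:no PSO:yes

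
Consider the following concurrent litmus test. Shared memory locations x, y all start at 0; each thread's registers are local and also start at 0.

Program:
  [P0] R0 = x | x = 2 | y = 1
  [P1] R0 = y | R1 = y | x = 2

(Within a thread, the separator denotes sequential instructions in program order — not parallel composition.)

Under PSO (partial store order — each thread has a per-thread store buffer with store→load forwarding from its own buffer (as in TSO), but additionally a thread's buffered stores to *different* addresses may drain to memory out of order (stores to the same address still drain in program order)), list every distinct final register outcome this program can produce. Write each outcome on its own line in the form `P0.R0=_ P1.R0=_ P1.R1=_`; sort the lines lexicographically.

outcome vector order: (P0.R0,P1.R0,P1.R1)
|PSO outcomes| = 4

P0.R0=0 P1.R0=0 P1.R1=0
P0.R0=0 P1.R0=0 P1.R1=1
P0.R0=0 P1.R0=1 P1.R1=1
P0.R0=2 P1.R0=0 P1.R1=0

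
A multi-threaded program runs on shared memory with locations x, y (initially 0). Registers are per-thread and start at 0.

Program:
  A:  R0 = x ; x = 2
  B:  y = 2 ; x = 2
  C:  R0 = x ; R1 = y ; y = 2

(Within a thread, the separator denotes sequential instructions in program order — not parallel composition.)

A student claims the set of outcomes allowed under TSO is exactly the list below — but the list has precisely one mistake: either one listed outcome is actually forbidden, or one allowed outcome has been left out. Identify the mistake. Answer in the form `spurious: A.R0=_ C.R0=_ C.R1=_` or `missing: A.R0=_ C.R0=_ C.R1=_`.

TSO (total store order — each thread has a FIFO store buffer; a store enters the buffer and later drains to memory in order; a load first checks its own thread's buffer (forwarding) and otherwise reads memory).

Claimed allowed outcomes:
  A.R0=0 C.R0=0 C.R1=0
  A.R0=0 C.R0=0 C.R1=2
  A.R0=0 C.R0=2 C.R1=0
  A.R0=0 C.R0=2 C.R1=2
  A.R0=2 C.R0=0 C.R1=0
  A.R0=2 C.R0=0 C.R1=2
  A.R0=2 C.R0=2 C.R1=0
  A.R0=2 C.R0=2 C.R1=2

outcome vector order: (A.R0,C.R0,C.R1)
TSO (7): 0/0/0; 0/0/2; 0/2/0; 0/2/2; 2/0/0; 2/0/2; 2/2/2
claimed∖TSO = {2/2/0}

spurious: A.R0=2 C.R0=2 C.R1=0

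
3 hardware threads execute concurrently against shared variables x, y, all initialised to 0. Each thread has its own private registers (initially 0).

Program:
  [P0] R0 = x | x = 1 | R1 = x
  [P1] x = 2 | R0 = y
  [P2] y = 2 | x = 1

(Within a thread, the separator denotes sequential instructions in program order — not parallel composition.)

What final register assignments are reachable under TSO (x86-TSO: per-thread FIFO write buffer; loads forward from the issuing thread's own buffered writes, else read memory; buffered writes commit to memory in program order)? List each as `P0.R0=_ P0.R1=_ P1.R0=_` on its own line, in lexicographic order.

P0.R0=0 P0.R1=1 P1.R0=0
P0.R0=0 P0.R1=1 P1.R0=2
P0.R0=0 P0.R1=2 P1.R0=0
P0.R0=0 P0.R1=2 P1.R0=2
P0.R0=1 P0.R1=1 P1.R0=0
P0.R0=1 P0.R1=1 P1.R0=2
P0.R0=1 P0.R1=2 P1.R0=0
P0.R0=1 P0.R1=2 P1.R0=2
P0.R0=2 P0.R1=1 P1.R0=0
P0.R0=2 P0.R1=1 P1.R0=2

outcome vector order: (P0.R0,P0.R1,P1.R0)
|TSO outcomes| = 10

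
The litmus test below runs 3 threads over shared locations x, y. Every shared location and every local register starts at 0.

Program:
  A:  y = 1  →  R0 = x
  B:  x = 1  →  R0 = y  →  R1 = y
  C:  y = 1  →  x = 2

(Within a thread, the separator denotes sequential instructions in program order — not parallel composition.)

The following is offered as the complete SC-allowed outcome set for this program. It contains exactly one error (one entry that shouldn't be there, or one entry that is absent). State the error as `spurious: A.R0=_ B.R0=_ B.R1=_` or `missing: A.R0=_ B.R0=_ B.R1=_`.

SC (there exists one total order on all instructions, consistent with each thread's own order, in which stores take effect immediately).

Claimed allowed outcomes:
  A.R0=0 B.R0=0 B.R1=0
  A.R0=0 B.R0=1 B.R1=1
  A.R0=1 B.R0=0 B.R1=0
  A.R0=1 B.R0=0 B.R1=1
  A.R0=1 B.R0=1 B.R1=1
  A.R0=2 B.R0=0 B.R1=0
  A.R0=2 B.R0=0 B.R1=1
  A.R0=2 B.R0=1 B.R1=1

outcome vector order: (A.R0,B.R0,B.R1)
SC: 7 outcomes — {011 100 101 111 200 201 211}
claimed∖SC = {000}

spurious: A.R0=0 B.R0=0 B.R1=0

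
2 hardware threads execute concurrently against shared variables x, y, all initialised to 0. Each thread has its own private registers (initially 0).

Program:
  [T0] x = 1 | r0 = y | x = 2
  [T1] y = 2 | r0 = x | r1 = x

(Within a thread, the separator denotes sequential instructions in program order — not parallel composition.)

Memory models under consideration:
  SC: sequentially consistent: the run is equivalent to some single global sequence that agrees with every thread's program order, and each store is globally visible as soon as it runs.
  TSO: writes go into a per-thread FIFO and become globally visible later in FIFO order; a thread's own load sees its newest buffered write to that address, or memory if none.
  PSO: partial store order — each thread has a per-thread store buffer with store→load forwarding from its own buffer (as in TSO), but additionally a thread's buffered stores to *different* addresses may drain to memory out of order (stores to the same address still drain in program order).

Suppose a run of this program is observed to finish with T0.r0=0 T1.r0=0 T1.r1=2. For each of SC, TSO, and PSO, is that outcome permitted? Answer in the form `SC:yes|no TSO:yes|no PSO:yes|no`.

SC:no TSO:yes PSO:yes

outcome vector order: (T0.r0,T1.r0,T1.r1)
[SC] allowed = {011, 012, 022, 200, 201, 202, 211, 212, 222}
[TSO] allowed = {000, 001, 002, 011, 012, 022, 200, 201, 202, 211, 212, 222}
[PSO] allowed = {000, 001, 002, 011, 012, 022, 200, 201, 202, 211, 212, 222}
target 002 ∈ {TSO,PSO}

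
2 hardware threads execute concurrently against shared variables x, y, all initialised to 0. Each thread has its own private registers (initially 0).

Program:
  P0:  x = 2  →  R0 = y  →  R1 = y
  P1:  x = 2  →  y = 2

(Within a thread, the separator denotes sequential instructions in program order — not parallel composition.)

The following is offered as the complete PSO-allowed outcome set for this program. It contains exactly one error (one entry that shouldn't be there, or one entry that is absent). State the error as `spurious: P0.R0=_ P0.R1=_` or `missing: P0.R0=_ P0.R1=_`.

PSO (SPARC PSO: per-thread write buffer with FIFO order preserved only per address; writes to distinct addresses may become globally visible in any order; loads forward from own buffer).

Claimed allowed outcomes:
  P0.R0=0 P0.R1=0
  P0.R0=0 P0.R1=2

missing: P0.R0=2 P0.R1=2

outcome vector order: (P0.R0,P0.R1)
PSO (3): 00 02 22
PSO∖claimed = {22}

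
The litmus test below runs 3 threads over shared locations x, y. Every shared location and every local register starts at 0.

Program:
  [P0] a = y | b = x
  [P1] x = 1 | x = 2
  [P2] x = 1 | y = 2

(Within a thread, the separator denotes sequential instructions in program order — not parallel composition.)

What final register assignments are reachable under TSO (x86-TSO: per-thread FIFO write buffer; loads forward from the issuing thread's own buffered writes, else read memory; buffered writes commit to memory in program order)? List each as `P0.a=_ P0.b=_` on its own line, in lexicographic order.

P0.a=0 P0.b=0
P0.a=0 P0.b=1
P0.a=0 P0.b=2
P0.a=2 P0.b=1
P0.a=2 P0.b=2

outcome vector order: (P0.a,P0.b)
|TSO outcomes| = 5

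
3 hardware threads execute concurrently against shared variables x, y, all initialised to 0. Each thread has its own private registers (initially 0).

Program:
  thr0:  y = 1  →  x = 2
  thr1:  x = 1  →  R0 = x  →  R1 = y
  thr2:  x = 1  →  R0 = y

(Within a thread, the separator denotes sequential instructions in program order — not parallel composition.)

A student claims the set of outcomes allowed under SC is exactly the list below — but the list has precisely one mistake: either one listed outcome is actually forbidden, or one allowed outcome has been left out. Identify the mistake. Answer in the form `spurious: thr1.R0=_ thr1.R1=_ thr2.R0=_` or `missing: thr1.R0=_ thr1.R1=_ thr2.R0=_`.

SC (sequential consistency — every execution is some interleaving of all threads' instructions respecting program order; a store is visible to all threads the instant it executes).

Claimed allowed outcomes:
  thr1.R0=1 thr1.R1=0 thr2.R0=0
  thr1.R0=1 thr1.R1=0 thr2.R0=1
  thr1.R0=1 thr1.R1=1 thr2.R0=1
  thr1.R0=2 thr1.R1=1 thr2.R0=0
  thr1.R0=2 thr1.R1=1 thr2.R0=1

missing: thr1.R0=1 thr1.R1=1 thr2.R0=0

outcome vector order: (thr1.R0,thr1.R1,thr2.R0)
under SC → (1,0,0), (1,0,1), (1,1,0), (1,1,1), (2,1,0), (2,1,1)
SC∖claimed = {(1,1,0)}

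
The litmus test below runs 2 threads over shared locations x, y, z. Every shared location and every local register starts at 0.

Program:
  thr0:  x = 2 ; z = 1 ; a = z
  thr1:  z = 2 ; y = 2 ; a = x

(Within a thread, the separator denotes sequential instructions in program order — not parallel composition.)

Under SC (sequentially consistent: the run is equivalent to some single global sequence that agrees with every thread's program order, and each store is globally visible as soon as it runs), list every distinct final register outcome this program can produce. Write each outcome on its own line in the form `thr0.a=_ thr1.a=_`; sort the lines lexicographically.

thr0.a=1 thr1.a=0
thr0.a=1 thr1.a=2
thr0.a=2 thr1.a=2

outcome vector order: (thr0.a,thr1.a)
|SC outcomes| = 3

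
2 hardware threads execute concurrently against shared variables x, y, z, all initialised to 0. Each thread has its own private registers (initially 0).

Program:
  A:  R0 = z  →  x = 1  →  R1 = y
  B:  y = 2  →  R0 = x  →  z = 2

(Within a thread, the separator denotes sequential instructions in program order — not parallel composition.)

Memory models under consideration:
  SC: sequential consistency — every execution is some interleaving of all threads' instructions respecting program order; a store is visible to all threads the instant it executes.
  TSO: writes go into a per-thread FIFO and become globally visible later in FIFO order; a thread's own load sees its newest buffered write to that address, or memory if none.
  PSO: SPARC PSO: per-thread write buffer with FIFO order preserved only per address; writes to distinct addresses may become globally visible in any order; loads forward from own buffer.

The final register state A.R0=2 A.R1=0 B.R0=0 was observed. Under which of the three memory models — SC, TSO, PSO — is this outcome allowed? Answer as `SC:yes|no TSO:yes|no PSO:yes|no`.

outcome vector order: (A.R0,A.R1,B.R0)
SC: 4 outcomes — {001, 020, 021, 220}
TSO: 5 outcomes — {000, 001, 020, 021, 220}
PSO: 6 outcomes — {000, 001, 020, 021, 200, 220}
target 200 ∈ {PSO}

SC:no TSO:no PSO:yes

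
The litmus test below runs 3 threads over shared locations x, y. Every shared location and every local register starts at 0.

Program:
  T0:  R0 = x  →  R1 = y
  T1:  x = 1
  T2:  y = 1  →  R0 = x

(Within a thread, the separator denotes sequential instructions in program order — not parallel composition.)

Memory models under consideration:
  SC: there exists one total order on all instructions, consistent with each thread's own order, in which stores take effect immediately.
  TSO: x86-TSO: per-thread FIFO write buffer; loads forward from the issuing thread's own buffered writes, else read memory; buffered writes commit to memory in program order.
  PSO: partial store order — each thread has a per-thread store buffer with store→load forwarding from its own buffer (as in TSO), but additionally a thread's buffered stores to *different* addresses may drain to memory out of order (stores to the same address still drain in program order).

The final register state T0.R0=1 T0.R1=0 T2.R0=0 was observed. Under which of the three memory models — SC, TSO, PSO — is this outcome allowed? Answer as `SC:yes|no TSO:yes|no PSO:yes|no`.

SC:no TSO:yes PSO:yes

outcome vector order: (T0.R0,T0.R1,T2.R0)
[SC] allowed = {<0 0 0>; <0 0 1>; <0 1 0>; <0 1 1>; <1 0 1>; <1 1 0>; <1 1 1>}
[TSO] allowed = {<0 0 0>; <0 0 1>; <0 1 0>; <0 1 1>; <1 0 0>; <1 0 1>; <1 1 0>; <1 1 1>}
[PSO] allowed = {<0 0 0>; <0 0 1>; <0 1 0>; <0 1 1>; <1 0 0>; <1 0 1>; <1 1 0>; <1 1 1>}
target <1 0 0> ∈ {TSO,PSO}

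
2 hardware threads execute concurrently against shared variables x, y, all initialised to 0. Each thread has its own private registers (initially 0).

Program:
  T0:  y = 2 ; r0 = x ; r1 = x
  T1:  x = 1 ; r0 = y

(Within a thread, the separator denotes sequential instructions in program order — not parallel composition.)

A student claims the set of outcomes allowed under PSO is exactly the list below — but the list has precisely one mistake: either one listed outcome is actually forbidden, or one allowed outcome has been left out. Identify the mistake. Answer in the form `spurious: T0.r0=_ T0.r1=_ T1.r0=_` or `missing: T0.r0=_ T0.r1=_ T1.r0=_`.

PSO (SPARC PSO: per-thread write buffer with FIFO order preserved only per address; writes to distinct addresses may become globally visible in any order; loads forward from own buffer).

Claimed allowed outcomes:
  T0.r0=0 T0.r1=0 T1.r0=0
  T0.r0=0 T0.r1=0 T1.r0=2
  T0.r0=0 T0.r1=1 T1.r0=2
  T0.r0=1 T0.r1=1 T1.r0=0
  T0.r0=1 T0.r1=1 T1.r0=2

outcome vector order: (T0.r0,T0.r1,T1.r0)
[PSO] allowed = {000 002 010 012 110 112}
PSO∖claimed = {010}

missing: T0.r0=0 T0.r1=1 T1.r0=0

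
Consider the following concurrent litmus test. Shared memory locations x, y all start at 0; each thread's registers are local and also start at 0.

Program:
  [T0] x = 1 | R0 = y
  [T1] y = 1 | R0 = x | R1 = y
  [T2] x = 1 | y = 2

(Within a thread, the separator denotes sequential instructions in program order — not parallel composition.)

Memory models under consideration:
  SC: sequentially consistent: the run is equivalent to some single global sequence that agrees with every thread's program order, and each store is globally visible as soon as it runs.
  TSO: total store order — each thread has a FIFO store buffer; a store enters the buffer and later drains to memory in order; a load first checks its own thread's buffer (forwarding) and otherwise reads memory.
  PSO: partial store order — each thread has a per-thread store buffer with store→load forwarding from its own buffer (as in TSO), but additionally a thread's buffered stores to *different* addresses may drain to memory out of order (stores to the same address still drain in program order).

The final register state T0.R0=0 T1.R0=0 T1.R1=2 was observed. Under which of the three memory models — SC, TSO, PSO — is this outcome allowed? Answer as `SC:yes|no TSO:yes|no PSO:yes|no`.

SC:no TSO:yes PSO:yes

outcome vector order: (T0.R0,T1.R0,T1.R1)
SC: 10 outcomes — {0/1/1 0/1/2 1/0/1 1/0/2 1/1/1 1/1/2 2/0/1 2/0/2 2/1/1 2/1/2}
TSO: 12 outcomes — {0/0/1 0/0/2 0/1/1 0/1/2 1/0/1 1/0/2 1/1/1 1/1/2 2/0/1 2/0/2 2/1/1 2/1/2}
PSO: 12 outcomes — {0/0/1 0/0/2 0/1/1 0/1/2 1/0/1 1/0/2 1/1/1 1/1/2 2/0/1 2/0/2 2/1/1 2/1/2}
target 0/0/2 ∈ {TSO,PSO}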